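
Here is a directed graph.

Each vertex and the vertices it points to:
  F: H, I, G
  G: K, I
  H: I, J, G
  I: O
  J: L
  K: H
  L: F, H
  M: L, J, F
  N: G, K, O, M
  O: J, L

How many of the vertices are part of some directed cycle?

8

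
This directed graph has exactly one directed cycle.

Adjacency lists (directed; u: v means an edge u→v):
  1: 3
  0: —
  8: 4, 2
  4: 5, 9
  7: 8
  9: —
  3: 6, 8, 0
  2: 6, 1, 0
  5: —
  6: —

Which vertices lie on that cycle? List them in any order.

1, 2, 3, 8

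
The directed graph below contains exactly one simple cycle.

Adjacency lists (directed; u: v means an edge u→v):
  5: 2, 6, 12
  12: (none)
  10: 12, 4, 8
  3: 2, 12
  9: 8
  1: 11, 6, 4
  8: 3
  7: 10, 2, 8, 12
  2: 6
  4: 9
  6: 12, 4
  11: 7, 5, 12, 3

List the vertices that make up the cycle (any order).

2, 3, 4, 6, 8, 9

DFS with gray/black marking from 8:
8 gray
  3 gray
    2 gray
      6 gray
        12 gray
        12 black
        4 gray
          9 gray
            9→8: 8 is gray → back edge
Back edge closes the cycle 8 → 3 → 2 → 6 → 4 → 9 → 8; its vertices are {2, 3, 4, 6, 8, 9}.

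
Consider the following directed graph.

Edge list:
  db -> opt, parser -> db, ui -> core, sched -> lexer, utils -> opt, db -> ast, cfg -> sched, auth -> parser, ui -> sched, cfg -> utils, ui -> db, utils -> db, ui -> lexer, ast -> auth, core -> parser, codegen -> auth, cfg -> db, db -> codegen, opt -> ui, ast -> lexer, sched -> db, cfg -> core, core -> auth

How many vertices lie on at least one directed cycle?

9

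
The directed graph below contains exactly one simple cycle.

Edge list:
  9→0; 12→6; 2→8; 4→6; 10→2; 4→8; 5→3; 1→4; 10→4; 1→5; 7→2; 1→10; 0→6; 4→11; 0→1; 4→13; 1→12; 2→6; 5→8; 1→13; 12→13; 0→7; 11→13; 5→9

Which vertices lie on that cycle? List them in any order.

0, 1, 5, 9

DFS with gray/black marking from 0:
0 gray
  6 gray
  6 black
  7 gray
    2 gray
      8 gray
      8 black
      2→6: 6 black — skip
    2 black
  7 black
  1 gray
    5 gray
      5→8: 8 black — skip
      3 gray
      3 black
      9 gray
        9→0: 0 is gray → back edge
Back edge closes the cycle 0 → 1 → 5 → 9 → 0; its vertices are {0, 1, 5, 9}.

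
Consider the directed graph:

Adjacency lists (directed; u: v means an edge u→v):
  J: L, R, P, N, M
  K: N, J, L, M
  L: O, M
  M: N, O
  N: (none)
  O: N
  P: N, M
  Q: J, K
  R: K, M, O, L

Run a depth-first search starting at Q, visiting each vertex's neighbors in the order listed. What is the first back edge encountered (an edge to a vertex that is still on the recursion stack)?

K->J

DFS from Q (visiting each vertex's neighbors in the order listed); mark gray on enter, black on exit:
Q gray
  J gray
    L gray
      O gray
        N gray
        N black
      O black
      M gray
        M→N: N black — skip
        M→O: O black — skip
      M black
    L black
    R gray
      K gray
        K→N: N black — skip
        K→J: J is gray → back edge
First back edge: K → J.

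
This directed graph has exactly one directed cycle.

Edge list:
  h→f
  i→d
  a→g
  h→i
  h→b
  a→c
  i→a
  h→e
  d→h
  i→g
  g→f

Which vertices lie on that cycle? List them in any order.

DFS with gray/black marking from h:
h gray
  e gray
  e black
  b gray
  b black
  i gray
    a gray
      c gray
      c black
      g gray
        f gray
        f black
      g black
    a black
    i→g: g black — skip
    d gray
      d→h: h is gray → back edge
Back edge closes the cycle h → i → d → h; its vertices are {d, h, i}.

d, h, i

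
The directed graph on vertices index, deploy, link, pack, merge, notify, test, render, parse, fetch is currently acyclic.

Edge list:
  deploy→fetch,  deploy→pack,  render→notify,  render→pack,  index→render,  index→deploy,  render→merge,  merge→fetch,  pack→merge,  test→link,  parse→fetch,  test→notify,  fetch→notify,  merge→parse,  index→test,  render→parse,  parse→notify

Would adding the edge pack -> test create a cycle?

No

Adding pack→test creates a cycle iff test can already reach pack.
Explore from test: no path reaches pack. The graph stays acyclic.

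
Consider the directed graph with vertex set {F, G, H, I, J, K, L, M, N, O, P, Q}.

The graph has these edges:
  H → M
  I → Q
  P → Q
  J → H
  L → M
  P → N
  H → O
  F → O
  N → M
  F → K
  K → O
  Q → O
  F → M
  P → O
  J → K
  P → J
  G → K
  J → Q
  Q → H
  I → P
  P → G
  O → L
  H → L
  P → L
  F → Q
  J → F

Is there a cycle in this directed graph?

DFS with white/gray/black marking, starting from J:
J gray
  K gray
    O gray
      L gray
        M gray
        M black
      L black
    O black
  K black
  H gray
    H→O: O black — skip
    H→M: M black — skip
    H→L: L black — skip
  H black
  Q gray
    Q→H: H black — skip
    Q→O: O black — skip
  Q black
  F gray
    F→O: O black — skip
    F→Q: Q black — skip
    F→K: K black — skip
    F→M: M black — skip
  F black
J black
G gray
  G→K: K black — skip
G black
I gray
  I→Q: Q black — skip
  P gray
    P→J: J black — skip
    P→G: G black — skip
    P→L: L black — skip
    N gray
      N→M: M black — skip
    N black
    P→Q: Q black — skip
    P→O: O black — skip
  P black
I black
Every edge goes to a white or black vertex — no back edge, so the graph is acyclic.

No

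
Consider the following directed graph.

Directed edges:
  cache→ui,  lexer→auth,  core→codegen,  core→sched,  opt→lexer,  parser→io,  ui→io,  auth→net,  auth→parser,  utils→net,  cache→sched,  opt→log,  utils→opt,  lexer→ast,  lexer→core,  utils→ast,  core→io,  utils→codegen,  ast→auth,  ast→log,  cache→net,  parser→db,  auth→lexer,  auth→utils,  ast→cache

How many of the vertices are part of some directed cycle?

A vertex is on a directed cycle iff it belongs to a strongly connected component of size ≥ 2 (or has a self-loop).
The vertices on cycles are {ast, opt, auth, lexer, utils} — 5 in total.

5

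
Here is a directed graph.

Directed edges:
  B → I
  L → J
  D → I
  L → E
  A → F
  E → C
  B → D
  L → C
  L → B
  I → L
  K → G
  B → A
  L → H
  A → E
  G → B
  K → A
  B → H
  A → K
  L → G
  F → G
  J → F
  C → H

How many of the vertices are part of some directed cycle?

A vertex is on a directed cycle iff it belongs to a strongly connected component of size ≥ 2 (or has a self-loop).
The vertices on cycles are {A, B, D, F, G, I, J, K, L} — 9 in total.

9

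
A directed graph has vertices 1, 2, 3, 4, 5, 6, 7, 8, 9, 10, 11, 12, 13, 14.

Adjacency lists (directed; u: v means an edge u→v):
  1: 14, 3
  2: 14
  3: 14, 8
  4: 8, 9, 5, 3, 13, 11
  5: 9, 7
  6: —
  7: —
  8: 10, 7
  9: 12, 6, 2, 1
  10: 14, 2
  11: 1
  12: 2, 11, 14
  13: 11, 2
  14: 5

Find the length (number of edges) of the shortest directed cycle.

For each vertex v, BFS finds the shortest path from v back to v.
The shortest such closed walk is 5 → 9 → 1 → 14 → 5, length 4.

4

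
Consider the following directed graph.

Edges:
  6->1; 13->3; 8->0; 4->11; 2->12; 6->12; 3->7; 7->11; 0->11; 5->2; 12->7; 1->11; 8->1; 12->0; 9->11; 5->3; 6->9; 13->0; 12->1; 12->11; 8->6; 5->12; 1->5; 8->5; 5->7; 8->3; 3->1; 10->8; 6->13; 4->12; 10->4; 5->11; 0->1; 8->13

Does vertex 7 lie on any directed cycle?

7 lies on a cycle iff there is a path from 7 back to itself.
Exploring from 7, it never reaches itself; equivalently, its strongly connected component is a singleton.

No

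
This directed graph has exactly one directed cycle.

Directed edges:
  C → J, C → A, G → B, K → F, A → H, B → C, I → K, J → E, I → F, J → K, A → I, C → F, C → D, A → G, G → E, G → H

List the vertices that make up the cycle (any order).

DFS with gray/black marking from C:
C gray
  D gray
  D black
  F gray
  F black
  A gray
    H gray
    H black
    I gray
      K gray
        K→F: F black — skip
      K black
      I→F: F black — skip
    I black
    G gray
      E gray
      E black
      B gray
        B→C: C is gray → back edge
Back edge closes the cycle C → A → G → B → C; its vertices are {A, B, C, G}.

A, B, C, G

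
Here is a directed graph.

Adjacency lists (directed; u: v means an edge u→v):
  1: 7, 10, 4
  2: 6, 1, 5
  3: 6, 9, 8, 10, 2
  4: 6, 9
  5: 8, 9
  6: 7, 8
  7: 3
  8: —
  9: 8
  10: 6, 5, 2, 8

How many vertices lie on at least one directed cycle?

7

A vertex is on a directed cycle iff it belongs to a strongly connected component of size ≥ 2 (or has a self-loop).
The vertices on cycles are {1, 2, 3, 4, 6, 7, 10} — 7 in total.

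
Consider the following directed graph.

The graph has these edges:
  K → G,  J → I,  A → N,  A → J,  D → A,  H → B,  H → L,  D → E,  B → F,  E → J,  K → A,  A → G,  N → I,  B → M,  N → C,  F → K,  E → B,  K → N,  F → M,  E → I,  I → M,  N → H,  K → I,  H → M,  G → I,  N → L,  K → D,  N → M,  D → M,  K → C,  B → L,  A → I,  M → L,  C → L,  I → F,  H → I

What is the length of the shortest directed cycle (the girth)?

3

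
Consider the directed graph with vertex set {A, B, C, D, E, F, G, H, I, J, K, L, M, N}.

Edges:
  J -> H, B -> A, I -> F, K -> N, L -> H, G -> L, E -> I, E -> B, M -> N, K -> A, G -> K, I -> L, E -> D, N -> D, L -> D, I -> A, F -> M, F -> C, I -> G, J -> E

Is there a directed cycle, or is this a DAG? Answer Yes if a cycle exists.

No

DFS with white/gray/black marking, starting from I:
I gray
  A gray
  A black
  F gray
    C gray
    C black
    M gray
      N gray
        D gray
        D black
      N black
    M black
  F black
  L gray
    L→D: D black — skip
    H gray
    H black
  L black
  G gray
    K gray
      K→A: A black — skip
      K→N: N black — skip
    K black
    G→L: L black — skip
  G black
I black
B gray
  B→A: A black — skip
B black
E gray
  E→I: I black — skip
  E→D: D black — skip
  E→B: B black — skip
E black
J gray
  J→E: E black — skip
  J→H: H black — skip
J black
Every edge goes to a white or black vertex — no back edge, so the graph is acyclic.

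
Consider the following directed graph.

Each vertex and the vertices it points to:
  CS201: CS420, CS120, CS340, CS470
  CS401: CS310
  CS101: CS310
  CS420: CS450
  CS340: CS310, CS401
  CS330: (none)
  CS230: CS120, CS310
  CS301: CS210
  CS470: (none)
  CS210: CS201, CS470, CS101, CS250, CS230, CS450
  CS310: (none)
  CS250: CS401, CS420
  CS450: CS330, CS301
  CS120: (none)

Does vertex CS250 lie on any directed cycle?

Yes

CS250 is on a cycle iff CS250 can reach itself via ≥1 edge.
CS250 → CS420 → CS450 → CS301 → CS210 → CS250 — yes.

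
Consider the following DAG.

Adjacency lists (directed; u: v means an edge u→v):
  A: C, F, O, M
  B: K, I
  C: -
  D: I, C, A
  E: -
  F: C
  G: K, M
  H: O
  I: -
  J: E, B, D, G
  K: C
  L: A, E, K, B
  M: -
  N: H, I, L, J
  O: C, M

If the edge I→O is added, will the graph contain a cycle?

No

Adding I→O creates a cycle iff O can already reach I.
Explore from O: no path reaches I. The graph stays acyclic.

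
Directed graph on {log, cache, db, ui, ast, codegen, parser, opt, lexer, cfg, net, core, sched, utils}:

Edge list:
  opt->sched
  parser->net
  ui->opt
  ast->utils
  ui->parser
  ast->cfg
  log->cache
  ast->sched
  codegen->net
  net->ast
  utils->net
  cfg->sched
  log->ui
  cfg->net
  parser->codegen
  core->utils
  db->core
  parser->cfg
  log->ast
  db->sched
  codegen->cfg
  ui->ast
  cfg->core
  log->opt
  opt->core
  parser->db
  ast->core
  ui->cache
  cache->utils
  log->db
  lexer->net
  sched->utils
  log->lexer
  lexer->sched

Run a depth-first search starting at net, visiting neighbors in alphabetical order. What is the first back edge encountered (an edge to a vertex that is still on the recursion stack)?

utils->net

DFS from net (visiting neighbors in alphabetical order); mark gray on enter, black on exit:
net gray
  ast gray
    cfg gray
      core gray
        utils gray
          utils→net: net is gray → back edge
First back edge: utils → net.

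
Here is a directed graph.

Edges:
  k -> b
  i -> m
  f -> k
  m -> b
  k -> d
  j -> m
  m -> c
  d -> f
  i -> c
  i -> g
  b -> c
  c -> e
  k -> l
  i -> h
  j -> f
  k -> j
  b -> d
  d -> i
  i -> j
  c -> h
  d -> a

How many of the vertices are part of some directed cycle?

A vertex is on a directed cycle iff it belongs to a strongly connected component of size ≥ 2 (or has a self-loop).
The vertices on cycles are {b, d, f, i, j, k, m} — 7 in total.

7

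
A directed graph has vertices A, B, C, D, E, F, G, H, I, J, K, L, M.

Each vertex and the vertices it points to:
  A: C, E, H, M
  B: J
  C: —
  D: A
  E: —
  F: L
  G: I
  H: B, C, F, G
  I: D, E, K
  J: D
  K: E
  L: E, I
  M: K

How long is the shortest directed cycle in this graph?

For each vertex v, BFS finds the shortest path from v back to v.
The shortest such closed walk is A → H → G → I → D → A, length 5.

5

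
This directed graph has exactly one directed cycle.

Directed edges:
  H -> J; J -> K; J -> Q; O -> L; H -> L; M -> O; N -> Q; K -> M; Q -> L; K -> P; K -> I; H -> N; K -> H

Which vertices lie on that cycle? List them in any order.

DFS with gray/black marking from K:
K gray
  I gray
  I black
  P gray
  P black
  M gray
    O gray
      L gray
      L black
    O black
  M black
  H gray
    H→L: L black — skip
    J gray
      J→K: K is gray → back edge
Back edge closes the cycle K → H → J → K; its vertices are {H, J, K}.

H, J, K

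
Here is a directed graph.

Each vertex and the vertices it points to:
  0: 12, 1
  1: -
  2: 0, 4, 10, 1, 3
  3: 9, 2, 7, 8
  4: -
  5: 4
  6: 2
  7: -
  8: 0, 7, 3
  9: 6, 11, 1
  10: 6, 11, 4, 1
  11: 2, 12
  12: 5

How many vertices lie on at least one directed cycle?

7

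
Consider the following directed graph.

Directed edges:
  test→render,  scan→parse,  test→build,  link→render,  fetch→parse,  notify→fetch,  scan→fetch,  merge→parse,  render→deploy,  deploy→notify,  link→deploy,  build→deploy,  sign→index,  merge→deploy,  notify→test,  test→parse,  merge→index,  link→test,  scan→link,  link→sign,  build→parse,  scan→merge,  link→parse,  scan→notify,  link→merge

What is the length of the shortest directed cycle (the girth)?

For each vertex v, BFS finds the shortest path from v back to v.
The shortest such closed walk is notify → test → render → deploy → notify, length 4.

4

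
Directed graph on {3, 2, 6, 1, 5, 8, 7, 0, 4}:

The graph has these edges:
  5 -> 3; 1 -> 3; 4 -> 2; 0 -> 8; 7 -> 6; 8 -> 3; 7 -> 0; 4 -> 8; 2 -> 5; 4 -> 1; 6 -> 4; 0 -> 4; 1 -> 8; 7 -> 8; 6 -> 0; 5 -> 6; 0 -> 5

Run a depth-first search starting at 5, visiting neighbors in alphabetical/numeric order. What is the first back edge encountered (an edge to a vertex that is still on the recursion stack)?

2->5

DFS from 5 (visiting neighbors in alphabetical/numeric order); mark gray on enter, black on exit:
5 gray
  3 gray
  3 black
  6 gray
    0 gray
      4 gray
        1 gray
          1→3: 3 black — skip
          8 gray
            8→3: 3 black — skip
          8 black
        1 black
        2 gray
          2→5: 5 is gray → back edge
First back edge: 2 → 5.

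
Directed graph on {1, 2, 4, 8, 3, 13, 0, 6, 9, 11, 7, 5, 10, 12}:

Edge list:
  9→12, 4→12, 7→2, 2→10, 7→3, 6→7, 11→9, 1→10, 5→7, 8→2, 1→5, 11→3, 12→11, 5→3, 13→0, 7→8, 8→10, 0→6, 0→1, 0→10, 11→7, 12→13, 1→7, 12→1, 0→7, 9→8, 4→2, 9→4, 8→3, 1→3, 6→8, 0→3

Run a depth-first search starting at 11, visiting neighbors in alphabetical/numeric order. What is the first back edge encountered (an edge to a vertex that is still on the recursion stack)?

12→11

DFS from 11 (visiting neighbors in alphabetical/numeric order); mark gray on enter, black on exit:
11 gray
  3 gray
  3 black
  7 gray
    2 gray
      10 gray
      10 black
    2 black
    7→3: 3 black — skip
    8 gray
      8→2: 2 black — skip
      8→3: 3 black — skip
      8→10: 10 black — skip
    8 black
  7 black
  9 gray
    4 gray
      4→2: 2 black — skip
      12 gray
        1 gray
          1→3: 3 black — skip
          5 gray
            5→3: 3 black — skip
            5→7: 7 black — skip
          5 black
          1→7: 7 black — skip
          1→10: 10 black — skip
        1 black
        12→11: 11 is gray → back edge
First back edge: 12 → 11.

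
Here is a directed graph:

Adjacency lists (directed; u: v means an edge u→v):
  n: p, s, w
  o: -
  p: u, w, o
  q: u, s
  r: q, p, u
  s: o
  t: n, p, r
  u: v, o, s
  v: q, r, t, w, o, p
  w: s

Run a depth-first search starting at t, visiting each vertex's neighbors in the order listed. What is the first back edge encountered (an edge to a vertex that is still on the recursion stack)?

q->u

DFS from t (visiting each vertex's neighbors in the order listed); mark gray on enter, black on exit:
t gray
  n gray
    p gray
      u gray
        v gray
          q gray
            q→u: u is gray → back edge
First back edge: q → u.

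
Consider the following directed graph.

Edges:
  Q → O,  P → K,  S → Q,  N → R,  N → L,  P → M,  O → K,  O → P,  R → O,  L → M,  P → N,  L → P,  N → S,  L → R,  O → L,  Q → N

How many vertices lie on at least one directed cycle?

A vertex is on a directed cycle iff it belongs to a strongly connected component of size ≥ 2 (or has a self-loop).
The vertices on cycles are {L, N, O, P, Q, R, S} — 7 in total.

7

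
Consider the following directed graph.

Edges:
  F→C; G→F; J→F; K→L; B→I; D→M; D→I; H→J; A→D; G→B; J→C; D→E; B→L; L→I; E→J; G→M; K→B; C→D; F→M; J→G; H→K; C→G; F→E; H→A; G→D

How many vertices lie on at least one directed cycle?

A vertex is on a directed cycle iff it belongs to a strongly connected component of size ≥ 2 (or has a self-loop).
The vertices on cycles are {C, D, E, F, G, J} — 6 in total.

6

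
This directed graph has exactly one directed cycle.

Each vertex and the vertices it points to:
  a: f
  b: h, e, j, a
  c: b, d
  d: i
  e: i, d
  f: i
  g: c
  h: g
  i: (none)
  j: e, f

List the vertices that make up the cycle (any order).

b, c, g, h

DFS with gray/black marking from b:
b gray
  h gray
    g gray
      c gray
        c→b: b is gray → back edge
Back edge closes the cycle b → h → g → c → b; its vertices are {b, c, g, h}.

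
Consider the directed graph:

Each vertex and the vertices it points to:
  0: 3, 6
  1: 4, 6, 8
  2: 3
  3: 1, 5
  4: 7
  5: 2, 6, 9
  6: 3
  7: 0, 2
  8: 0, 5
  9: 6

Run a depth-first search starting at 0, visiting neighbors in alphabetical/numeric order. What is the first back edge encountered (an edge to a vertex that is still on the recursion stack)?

7->0

DFS from 0 (visiting neighbors in alphabetical/numeric order); mark gray on enter, black on exit:
0 gray
  3 gray
    1 gray
      4 gray
        7 gray
          7→0: 0 is gray → back edge
First back edge: 7 → 0.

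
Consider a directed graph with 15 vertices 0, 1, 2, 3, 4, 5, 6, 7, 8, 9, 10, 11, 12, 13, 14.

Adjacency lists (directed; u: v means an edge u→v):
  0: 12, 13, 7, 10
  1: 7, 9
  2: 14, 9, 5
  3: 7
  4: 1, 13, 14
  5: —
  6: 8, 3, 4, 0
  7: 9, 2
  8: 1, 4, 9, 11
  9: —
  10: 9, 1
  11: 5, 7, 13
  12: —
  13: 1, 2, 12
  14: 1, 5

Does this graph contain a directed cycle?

DFS with white/gray/black marking, starting from 13:
13 gray
  1 gray
    7 gray
      9 gray
      9 black
      2 gray
        14 gray
          14→1: 1 is gray → back edge
Back edge found, so a cycle exists: 1 → 7 → 2 → 14 → 1.

Yes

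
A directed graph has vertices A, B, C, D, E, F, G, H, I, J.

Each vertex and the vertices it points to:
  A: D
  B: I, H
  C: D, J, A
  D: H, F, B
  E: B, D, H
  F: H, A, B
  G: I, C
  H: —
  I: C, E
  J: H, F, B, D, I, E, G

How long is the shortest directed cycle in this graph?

For each vertex v, BFS finds the shortest path from v back to v.
The shortest such closed walk is G → C → J → G, length 3.

3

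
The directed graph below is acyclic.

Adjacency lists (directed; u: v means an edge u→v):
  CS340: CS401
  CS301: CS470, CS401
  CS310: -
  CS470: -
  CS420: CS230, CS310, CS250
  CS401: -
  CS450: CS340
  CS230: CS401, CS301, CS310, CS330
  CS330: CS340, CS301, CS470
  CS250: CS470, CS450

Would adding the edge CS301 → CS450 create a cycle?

No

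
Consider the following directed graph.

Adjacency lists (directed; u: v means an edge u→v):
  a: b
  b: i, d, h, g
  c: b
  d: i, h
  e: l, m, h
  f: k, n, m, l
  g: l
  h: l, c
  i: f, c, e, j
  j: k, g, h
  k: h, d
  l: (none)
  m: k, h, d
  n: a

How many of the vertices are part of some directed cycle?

A vertex is on a directed cycle iff it belongs to a strongly connected component of size ≥ 2 (or has a self-loop).
The vertices on cycles are {a, b, c, d, e, f, h, i, j, k, m, n} — 12 in total.

12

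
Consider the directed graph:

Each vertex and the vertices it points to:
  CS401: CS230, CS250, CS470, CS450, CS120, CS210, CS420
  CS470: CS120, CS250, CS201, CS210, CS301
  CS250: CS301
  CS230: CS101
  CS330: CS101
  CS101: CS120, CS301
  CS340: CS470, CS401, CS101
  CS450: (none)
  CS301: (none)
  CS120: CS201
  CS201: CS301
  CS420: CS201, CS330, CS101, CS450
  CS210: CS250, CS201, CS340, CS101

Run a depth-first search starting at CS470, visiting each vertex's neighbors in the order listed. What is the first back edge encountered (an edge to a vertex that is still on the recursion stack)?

DFS from CS470 (visiting each vertex's neighbors in the order listed); mark gray on enter, black on exit:
CS470 gray
  CS120 gray
    CS201 gray
      CS301 gray
      CS301 black
    CS201 black
  CS120 black
  CS250 gray
    CS250→CS301: CS301 black — skip
  CS250 black
  CS470→CS201: CS201 black — skip
  CS210 gray
    CS210→CS250: CS250 black — skip
    CS210→CS201: CS201 black — skip
    CS340 gray
      CS340→CS470: CS470 is gray → back edge
First back edge: CS340 → CS470.

CS340→CS470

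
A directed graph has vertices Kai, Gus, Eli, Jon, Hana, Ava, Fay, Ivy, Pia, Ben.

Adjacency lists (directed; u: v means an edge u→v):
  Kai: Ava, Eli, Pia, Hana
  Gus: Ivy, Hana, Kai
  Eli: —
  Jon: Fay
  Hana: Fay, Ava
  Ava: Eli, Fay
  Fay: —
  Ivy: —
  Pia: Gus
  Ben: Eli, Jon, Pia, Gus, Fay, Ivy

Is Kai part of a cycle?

Kai is on a cycle iff Kai can reach itself via ≥1 edge.
Kai → Pia → Gus → Kai — yes.

Yes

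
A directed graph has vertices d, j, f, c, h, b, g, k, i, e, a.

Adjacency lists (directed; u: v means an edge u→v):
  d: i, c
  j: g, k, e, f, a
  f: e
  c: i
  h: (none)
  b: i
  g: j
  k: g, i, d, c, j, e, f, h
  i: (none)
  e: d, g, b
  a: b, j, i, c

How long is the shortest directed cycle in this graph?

For each vertex v, BFS finds the shortest path from v back to v.
The shortest such closed walk is k → j → k, length 2.

2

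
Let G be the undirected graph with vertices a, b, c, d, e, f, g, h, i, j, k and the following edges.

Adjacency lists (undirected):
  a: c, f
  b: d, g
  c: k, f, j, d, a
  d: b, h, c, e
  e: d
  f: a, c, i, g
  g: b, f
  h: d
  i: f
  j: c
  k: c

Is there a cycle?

Yes

DFS, tracking each vertex's parent; an edge to a visited non-parent vertex closes a cycle.
Start from k:
visit k (parent –)
  visit c (parent k)
    c–k: parent, skip
    visit f (parent c)
      visit a (parent f)
        a–c: c visited and ≠ parent → cycle
Cycle: c – f – a – c.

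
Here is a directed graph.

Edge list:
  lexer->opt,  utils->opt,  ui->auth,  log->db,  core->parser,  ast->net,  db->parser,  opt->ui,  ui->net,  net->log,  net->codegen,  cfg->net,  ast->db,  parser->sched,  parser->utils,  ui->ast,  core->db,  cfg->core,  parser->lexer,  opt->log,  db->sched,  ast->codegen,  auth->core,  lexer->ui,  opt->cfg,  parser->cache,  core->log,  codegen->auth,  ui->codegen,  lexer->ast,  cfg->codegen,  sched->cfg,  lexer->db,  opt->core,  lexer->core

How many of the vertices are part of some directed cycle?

A vertex is on a directed cycle iff it belongs to a strongly connected component of size ≥ 2 (or has a self-loop).
The vertices on cycles are {db, ui, ast, cfg, log, net, opt, auth, core, lexer, sched, utils, parser, codegen} — 14 in total.

14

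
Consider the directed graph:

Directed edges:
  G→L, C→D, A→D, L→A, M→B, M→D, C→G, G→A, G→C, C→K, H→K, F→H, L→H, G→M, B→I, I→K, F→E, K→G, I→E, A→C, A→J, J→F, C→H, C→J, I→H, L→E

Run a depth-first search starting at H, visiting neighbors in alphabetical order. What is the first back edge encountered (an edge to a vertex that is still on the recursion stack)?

DFS from H (visiting neighbors in alphabetical order); mark gray on enter, black on exit:
H gray
  K gray
    G gray
      A gray
        C gray
          D gray
          D black
          C→G: G is gray → back edge
First back edge: C → G.

C->G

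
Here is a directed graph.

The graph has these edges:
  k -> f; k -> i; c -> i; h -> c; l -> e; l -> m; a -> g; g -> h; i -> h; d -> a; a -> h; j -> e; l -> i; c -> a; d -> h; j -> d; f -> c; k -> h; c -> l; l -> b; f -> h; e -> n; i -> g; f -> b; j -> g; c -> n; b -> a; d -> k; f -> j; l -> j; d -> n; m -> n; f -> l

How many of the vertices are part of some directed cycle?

A vertex is on a directed cycle iff it belongs to a strongly connected component of size ≥ 2 (or has a self-loop).
The vertices on cycles are {a, b, c, d, f, g, h, i, j, k, l} — 11 in total.

11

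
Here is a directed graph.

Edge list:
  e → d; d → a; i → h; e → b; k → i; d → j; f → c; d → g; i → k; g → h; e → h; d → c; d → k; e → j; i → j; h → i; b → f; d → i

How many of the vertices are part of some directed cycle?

3

A vertex is on a directed cycle iff it belongs to a strongly connected component of size ≥ 2 (or has a self-loop).
The vertices on cycles are {h, i, k} — 3 in total.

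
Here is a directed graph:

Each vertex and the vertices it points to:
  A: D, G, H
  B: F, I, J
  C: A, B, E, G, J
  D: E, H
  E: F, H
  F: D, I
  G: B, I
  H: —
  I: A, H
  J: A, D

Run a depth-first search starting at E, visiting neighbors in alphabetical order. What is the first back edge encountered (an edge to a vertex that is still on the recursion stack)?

DFS from E (visiting neighbors in alphabetical order); mark gray on enter, black on exit:
E gray
  F gray
    D gray
      D→E: E is gray → back edge
First back edge: D → E.

D->E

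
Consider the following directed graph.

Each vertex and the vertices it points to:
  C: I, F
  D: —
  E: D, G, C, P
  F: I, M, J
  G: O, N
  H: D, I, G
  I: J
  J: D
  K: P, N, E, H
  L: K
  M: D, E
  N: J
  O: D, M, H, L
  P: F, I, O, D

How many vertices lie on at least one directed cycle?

10

A vertex is on a directed cycle iff it belongs to a strongly connected component of size ≥ 2 (or has a self-loop).
The vertices on cycles are {C, E, F, G, H, K, L, M, O, P} — 10 in total.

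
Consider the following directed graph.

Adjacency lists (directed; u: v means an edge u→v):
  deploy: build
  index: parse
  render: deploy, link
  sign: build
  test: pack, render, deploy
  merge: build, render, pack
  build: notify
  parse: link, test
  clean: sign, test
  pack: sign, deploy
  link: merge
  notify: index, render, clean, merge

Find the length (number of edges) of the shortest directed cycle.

For each vertex v, BFS finds the shortest path from v back to v.
The shortest such closed walk is notify → merge → build → notify, length 3.

3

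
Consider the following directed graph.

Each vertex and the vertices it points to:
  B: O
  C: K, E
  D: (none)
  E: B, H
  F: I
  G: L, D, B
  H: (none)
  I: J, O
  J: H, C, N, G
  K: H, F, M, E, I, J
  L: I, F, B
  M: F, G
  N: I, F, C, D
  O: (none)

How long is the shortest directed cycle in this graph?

For each vertex v, BFS finds the shortest path from v back to v.
The shortest such closed walk is C → K → J → C, length 3.

3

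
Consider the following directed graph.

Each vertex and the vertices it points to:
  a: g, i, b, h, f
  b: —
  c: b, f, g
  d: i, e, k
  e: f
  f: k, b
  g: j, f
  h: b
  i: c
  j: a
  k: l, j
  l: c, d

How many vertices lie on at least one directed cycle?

A vertex is on a directed cycle iff it belongs to a strongly connected component of size ≥ 2 (or has a self-loop).
The vertices on cycles are {a, c, d, e, f, g, i, j, k, l} — 10 in total.

10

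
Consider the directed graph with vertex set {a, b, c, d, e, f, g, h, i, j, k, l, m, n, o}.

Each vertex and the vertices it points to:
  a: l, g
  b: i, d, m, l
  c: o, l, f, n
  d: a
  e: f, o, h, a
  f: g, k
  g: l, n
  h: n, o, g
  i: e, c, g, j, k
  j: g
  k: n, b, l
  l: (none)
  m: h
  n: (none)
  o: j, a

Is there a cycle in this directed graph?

DFS with white/gray/black marking, starting from c:
c gray
  o gray
    j gray
      g gray
        l gray
        l black
        n gray
        n black
      g black
    j black
    a gray
      a→l: l black — skip
      a→g: g black — skip
    a black
  o black
  c→l: l black — skip
  f gray
    f→g: g black — skip
    k gray
      k→n: n black — skip
      b gray
        i gray
          e gray
            e→f: f is gray → back edge
Back edge found, so a cycle exists: f → k → b → i → e → f.

Yes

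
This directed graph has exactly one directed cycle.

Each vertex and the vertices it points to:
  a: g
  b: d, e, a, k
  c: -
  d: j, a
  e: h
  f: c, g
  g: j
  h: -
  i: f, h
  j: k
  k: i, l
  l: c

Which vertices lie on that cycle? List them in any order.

f, g, i, j, k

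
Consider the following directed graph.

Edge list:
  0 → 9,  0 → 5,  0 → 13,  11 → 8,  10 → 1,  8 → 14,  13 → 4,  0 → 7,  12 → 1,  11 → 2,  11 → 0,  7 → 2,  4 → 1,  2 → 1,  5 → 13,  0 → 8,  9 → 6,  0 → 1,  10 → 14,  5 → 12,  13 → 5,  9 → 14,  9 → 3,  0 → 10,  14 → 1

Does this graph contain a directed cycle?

Yes

DFS with white/gray/black marking, starting from 14:
14 gray
  1 gray
  1 black
14 black
0 gray
  0→1: 1 black — skip
  7 gray
    2 gray
      2→1: 1 black — skip
    2 black
  7 black
  10 gray
    10→1: 1 black — skip
    10→14: 14 black — skip
  10 black
  13 gray
    5 gray
      12 gray
        12→1: 1 black — skip
      12 black
      5→13: 13 is gray → back edge
Back edge found, so a cycle exists: 13 → 5 → 13.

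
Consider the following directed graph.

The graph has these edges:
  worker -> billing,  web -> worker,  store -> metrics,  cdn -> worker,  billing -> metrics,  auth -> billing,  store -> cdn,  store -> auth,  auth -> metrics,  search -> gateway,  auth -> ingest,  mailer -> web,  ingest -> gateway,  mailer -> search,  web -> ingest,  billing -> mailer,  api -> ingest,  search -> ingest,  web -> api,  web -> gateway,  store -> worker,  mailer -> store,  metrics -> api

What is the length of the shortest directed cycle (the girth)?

4

For each vertex v, BFS finds the shortest path from v back to v.
The shortest such closed walk is store → auth → billing → mailer → store, length 4.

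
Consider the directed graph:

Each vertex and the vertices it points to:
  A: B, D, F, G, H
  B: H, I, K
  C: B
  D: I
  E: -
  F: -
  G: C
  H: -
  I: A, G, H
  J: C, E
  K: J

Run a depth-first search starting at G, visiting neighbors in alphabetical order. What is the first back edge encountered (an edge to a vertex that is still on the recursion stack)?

A→B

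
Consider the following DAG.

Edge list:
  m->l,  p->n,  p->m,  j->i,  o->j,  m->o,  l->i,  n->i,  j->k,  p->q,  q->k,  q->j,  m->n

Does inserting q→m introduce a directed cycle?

Adding q→m creates a cycle iff m can already reach q.
Explore from m: no path reaches q. The graph stays acyclic.

No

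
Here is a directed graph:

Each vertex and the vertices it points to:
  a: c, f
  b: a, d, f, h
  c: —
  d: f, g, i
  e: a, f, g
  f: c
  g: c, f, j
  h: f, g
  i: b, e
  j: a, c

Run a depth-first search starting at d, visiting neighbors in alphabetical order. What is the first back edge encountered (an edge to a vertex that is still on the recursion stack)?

b->d

DFS from d (visiting neighbors in alphabetical order); mark gray on enter, black on exit:
d gray
  f gray
    c gray
    c black
  f black
  g gray
    g→c: c black — skip
    g→f: f black — skip
    j gray
      a gray
        a→c: c black — skip
        a→f: f black — skip
      a black
      j→c: c black — skip
    j black
  g black
  i gray
    b gray
      b→a: a black — skip
      b→d: d is gray → back edge
First back edge: b → d.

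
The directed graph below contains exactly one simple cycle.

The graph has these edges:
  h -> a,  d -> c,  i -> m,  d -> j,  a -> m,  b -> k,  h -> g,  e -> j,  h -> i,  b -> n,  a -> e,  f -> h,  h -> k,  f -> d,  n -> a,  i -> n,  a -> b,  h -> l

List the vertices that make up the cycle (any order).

a, b, n

DFS with gray/black marking from a:
a gray
  m gray
  m black
  b gray
    k gray
    k black
    n gray
      n→a: a is gray → back edge
Back edge closes the cycle a → b → n → a; its vertices are {a, b, n}.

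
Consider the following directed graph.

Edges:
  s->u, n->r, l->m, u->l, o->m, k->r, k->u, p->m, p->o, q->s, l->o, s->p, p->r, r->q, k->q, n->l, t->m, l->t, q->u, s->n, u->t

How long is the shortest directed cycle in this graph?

For each vertex v, BFS finds the shortest path from v back to v.
The shortest such closed walk is r → q → s → n → r, length 4.

4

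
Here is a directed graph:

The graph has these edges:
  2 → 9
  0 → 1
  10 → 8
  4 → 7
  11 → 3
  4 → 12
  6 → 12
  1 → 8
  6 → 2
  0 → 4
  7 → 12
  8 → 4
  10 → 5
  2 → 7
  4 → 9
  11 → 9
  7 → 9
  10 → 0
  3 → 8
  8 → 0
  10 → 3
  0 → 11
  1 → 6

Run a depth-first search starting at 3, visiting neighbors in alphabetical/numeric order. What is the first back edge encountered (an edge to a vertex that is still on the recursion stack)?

DFS from 3 (visiting neighbors in alphabetical/numeric order); mark gray on enter, black on exit:
3 gray
  8 gray
    0 gray
      1 gray
        6 gray
          2 gray
            7 gray
              9 gray
              9 black
              12 gray
              12 black
            7 black
            2→9: 9 black — skip
          2 black
          6→12: 12 black — skip
        6 black
        1→8: 8 is gray → back edge
First back edge: 1 → 8.

1→8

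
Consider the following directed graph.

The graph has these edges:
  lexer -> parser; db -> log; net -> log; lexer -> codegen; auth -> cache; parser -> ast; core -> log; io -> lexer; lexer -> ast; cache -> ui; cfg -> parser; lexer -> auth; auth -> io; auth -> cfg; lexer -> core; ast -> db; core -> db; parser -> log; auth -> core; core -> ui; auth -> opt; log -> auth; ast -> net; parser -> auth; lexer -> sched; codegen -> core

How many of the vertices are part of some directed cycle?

11

A vertex is on a directed cycle iff it belongs to a strongly connected component of size ≥ 2 (or has a self-loop).
The vertices on cycles are {db, io, ast, cfg, log, net, auth, core, lexer, parser, codegen} — 11 in total.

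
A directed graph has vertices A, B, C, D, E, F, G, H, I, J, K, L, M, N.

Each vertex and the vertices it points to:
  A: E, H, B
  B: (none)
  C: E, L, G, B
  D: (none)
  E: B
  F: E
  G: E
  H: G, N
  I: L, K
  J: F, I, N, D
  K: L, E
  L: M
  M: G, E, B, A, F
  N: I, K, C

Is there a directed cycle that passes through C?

Yes

C is on a cycle iff C can reach itself via ≥1 edge.
C → L → M → A → H → N → C — yes.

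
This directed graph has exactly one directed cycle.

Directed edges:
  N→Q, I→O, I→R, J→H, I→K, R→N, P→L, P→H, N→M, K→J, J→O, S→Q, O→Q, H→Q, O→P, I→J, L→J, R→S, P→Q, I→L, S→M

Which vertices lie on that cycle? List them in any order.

DFS with gray/black marking from O:
O gray
  Q gray
  Q black
  P gray
    H gray
      H→Q: Q black — skip
    H black
    L gray
      J gray
        J→O: O is gray → back edge
Back edge closes the cycle O → P → L → J → O; its vertices are {J, L, O, P}.

J, L, O, P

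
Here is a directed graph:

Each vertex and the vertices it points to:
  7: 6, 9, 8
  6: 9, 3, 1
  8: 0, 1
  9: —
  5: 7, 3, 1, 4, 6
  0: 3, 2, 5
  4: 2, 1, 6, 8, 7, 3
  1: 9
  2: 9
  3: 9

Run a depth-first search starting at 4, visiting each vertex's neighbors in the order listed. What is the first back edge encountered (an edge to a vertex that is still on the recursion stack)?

DFS from 4 (visiting each vertex's neighbors in the order listed); mark gray on enter, black on exit:
4 gray
  2 gray
    9 gray
    9 black
  2 black
  1 gray
    1→9: 9 black — skip
  1 black
  6 gray
    6→9: 9 black — skip
    3 gray
      3→9: 9 black — skip
    3 black
    6→1: 1 black — skip
  6 black
  8 gray
    0 gray
      0→3: 3 black — skip
      0→2: 2 black — skip
      5 gray
        7 gray
          7→6: 6 black — skip
          7→9: 9 black — skip
          7→8: 8 is gray → back edge
First back edge: 7 → 8.

7→8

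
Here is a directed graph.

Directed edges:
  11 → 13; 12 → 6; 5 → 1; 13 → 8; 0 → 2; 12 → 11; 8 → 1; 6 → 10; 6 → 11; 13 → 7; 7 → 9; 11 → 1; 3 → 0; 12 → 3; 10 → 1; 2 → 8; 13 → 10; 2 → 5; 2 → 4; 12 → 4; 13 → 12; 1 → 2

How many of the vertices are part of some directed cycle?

8

A vertex is on a directed cycle iff it belongs to a strongly connected component of size ≥ 2 (or has a self-loop).
The vertices on cycles are {1, 2, 5, 6, 8, 11, 12, 13} — 8 in total.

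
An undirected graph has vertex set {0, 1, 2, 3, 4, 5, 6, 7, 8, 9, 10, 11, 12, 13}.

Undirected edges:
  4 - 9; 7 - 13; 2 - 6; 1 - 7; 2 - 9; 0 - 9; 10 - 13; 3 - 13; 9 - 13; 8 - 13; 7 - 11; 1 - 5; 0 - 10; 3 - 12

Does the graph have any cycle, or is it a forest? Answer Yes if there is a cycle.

DFS, tracking each vertex's parent; an edge to a visited non-parent vertex closes a cycle.
Start from 5:
visit 5 (parent –)
  visit 1 (parent 5)
    visit 7 (parent 1)
      7–1: parent, skip
      visit 11 (parent 7)
        11–7: parent, skip
      visit 13 (parent 7)
        visit 10 (parent 13)
          visit 0 (parent 10)
            visit 9 (parent 0)
              visit 2 (parent 9)
                2–9: parent, skip
                visit 6 (parent 2)
                  6–2: parent, skip
              9–0: parent, skip
              visit 4 (parent 9)
                4–9: parent, skip
              9–13: 13 visited and ≠ parent → cycle
Cycle: 13 – 10 – 0 – 9 – 13.

Yes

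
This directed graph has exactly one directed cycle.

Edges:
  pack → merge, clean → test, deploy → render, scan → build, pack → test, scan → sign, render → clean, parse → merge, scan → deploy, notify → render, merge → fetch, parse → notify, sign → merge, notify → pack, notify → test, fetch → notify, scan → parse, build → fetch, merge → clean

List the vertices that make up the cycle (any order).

pack, fetch, merge, notify

DFS with gray/black marking from notify:
notify gray
  test gray
  test black
  pack gray
    pack→test: test black — skip
    merge gray
      clean gray
        clean→test: test black — skip
      clean black
      fetch gray
        fetch→notify: notify is gray → back edge
Back edge closes the cycle notify → pack → merge → fetch → notify; its vertices are {pack, fetch, merge, notify}.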